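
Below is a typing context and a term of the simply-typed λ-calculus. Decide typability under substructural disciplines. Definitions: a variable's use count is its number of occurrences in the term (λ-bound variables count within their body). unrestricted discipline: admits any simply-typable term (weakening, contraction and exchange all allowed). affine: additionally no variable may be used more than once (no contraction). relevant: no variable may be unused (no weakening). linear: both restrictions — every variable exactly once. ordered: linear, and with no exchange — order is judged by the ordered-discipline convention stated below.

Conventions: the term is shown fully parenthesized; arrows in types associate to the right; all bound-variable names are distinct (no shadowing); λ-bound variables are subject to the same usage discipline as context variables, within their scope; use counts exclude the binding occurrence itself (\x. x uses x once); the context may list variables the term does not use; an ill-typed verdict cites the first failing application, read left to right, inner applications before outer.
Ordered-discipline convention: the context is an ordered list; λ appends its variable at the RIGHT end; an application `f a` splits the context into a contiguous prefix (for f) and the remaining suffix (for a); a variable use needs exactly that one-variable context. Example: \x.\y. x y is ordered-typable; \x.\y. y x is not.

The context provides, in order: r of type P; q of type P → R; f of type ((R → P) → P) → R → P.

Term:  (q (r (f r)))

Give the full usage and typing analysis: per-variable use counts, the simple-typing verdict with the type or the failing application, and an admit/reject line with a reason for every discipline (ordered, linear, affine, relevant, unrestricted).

usage: r: 2×, q: 1×, f: 1×
use order (left to right): q, r, f, r
typing: ill-typed: an argument P mismatches the expected (R → P) → P
ordered: ✗ — a type mismatch blocks all five
linear: ✗ — the type mismatch rejects it
affine: ✗ — not simply typable
relevant: ✗ — fails simple typing
unrestricted: ✗ — a type mismatch blocks all five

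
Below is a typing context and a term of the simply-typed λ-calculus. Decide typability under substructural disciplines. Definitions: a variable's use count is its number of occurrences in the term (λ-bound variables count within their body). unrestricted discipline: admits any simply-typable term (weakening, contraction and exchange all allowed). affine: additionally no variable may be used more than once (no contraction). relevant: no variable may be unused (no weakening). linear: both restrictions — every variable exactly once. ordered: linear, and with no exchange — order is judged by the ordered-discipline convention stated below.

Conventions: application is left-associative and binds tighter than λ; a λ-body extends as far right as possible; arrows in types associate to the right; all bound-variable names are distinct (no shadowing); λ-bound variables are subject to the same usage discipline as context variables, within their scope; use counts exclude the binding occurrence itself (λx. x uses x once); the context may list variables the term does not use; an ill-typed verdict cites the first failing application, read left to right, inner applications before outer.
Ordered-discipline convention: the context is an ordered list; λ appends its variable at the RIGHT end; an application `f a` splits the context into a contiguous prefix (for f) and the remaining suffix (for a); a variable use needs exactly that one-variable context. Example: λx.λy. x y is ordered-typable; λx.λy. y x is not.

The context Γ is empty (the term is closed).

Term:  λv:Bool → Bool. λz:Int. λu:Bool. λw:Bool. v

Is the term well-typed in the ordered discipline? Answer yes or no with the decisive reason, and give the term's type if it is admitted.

no — z, u, w left unused
counts: v (bound): 1×, z (bound): 0×, u (bound): 0×, w (bound): 0×
uses in reading order: v
typing: well-typed at (Bool → Bool) → Int → Bool → Bool → Bool → Bool
per-discipline verdicts: ordered ✗ | linear ✗ | affine ✓ | relevant ✗ | unrestricted ✓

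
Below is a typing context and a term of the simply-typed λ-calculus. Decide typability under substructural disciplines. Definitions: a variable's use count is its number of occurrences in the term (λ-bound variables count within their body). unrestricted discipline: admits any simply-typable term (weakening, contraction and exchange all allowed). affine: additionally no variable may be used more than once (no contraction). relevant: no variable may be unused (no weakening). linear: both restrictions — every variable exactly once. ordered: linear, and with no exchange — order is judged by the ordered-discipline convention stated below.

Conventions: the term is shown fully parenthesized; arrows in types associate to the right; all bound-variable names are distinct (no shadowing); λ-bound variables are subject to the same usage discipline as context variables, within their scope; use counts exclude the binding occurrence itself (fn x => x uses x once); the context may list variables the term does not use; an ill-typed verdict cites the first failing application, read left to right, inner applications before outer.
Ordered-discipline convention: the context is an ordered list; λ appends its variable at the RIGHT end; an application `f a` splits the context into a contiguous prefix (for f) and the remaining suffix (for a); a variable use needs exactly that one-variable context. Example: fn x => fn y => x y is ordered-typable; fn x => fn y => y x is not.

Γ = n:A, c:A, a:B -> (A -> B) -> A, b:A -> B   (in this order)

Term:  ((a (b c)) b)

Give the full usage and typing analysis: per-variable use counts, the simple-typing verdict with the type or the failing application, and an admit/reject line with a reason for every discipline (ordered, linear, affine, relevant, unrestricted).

counts: n ×0, c ×1, a ×1, b ×2
uses in reading order: a, b, c, b
typing: well-typed at A
ordered: ✗, b ×2 used more than once (contraction); n left unused
linear: ✗, b ×2 used more than once (contraction); n left unused
affine: ✗, b ×2 used more than once (contraction)
relevant: ✗, n left unused
unrestricted: ✓, typability at A is all that's needed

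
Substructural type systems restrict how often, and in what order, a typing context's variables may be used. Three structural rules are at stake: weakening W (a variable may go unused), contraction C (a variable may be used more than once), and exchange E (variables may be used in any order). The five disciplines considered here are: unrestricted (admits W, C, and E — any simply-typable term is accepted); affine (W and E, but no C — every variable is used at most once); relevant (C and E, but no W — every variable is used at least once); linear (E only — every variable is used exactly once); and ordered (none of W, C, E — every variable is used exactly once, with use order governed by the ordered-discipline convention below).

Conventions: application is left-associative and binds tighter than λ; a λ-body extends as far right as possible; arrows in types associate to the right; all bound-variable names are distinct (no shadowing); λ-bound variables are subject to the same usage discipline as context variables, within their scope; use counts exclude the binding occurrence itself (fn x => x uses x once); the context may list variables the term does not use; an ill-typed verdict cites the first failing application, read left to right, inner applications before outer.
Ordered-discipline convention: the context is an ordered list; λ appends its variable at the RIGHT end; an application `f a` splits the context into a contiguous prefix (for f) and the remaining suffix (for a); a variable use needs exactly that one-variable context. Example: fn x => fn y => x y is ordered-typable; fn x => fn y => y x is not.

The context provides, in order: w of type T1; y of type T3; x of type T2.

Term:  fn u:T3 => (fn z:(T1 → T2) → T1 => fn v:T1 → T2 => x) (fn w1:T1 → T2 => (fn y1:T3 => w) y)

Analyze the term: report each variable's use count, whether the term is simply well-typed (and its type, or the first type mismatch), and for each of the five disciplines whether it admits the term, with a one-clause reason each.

use counts: w ×1, y ×1, x ×1, u (bound) ×0, z (bound) ×0, v (bound) ×0, w1 (bound) ×0, y1 (bound) ×0
uses in reading order: x, w, y
typing: ✓ — T3 → (T1 → T2) → T2
ordered: ✗, needs weakening: u, z, v, w1, y1 unused
linear: ✗, needs weakening: u, z, v, w1, y1 unused
affine: ✓, none of w, y, x, u, z, v, w1, y1 used more than once
relevant: ✗, needs weakening: u, z, v, w1, y1 unused
unrestricted: ✓, well-typed at T3 → (T1 → T2) → T2; no restrictions here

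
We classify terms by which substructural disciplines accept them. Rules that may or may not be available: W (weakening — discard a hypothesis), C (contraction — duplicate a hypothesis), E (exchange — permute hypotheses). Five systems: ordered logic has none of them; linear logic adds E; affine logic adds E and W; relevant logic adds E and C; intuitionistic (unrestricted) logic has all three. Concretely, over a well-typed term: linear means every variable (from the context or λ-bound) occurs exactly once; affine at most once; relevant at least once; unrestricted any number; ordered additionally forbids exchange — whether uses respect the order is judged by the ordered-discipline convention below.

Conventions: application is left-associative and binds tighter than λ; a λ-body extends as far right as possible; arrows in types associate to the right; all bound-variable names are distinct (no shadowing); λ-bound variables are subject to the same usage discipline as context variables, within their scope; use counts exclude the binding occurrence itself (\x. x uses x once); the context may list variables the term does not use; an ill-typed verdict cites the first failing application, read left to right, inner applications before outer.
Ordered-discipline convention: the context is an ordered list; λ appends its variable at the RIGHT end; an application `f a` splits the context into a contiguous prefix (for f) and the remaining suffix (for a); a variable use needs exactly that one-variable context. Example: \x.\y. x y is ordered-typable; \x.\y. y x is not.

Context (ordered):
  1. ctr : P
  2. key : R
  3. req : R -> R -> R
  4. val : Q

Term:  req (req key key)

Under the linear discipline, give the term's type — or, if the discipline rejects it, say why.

not well-typed under linear — key ×2, req ×2 used more than once (contraction); needs weakening: ctr, val unused
usage: ctr: 0, key: 2, req: 2, val: 0
left-to-right use order: req, req, key, key
typing: well-typed at R -> R
all disciplines: ordered ✗ · linear ✗ · affine ✗ · relevant ✗ · unrestricted ✓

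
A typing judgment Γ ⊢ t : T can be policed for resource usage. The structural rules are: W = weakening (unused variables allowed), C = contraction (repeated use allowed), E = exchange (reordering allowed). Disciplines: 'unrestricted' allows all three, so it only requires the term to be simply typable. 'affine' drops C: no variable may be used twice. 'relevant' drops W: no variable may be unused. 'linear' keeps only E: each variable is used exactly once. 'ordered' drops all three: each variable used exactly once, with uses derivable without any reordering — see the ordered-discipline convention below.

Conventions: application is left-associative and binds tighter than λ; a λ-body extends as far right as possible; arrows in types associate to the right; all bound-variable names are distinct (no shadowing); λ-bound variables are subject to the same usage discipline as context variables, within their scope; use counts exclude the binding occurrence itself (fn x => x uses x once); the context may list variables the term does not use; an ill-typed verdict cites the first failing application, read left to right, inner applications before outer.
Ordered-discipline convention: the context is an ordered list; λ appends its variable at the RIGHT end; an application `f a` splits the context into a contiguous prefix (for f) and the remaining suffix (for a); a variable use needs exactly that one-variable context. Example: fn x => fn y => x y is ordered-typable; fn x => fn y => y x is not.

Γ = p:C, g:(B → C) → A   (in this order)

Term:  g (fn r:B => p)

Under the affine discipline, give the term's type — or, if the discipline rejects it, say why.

term : A
use counts: p: 1×; g: 1×; r (bound): 0×
use order (left to right): g, p
typing: well-typed at A
per-discipline verdicts: ordered ✗; linear ✗; affine ✓; relevant ✗; unrestricted ✓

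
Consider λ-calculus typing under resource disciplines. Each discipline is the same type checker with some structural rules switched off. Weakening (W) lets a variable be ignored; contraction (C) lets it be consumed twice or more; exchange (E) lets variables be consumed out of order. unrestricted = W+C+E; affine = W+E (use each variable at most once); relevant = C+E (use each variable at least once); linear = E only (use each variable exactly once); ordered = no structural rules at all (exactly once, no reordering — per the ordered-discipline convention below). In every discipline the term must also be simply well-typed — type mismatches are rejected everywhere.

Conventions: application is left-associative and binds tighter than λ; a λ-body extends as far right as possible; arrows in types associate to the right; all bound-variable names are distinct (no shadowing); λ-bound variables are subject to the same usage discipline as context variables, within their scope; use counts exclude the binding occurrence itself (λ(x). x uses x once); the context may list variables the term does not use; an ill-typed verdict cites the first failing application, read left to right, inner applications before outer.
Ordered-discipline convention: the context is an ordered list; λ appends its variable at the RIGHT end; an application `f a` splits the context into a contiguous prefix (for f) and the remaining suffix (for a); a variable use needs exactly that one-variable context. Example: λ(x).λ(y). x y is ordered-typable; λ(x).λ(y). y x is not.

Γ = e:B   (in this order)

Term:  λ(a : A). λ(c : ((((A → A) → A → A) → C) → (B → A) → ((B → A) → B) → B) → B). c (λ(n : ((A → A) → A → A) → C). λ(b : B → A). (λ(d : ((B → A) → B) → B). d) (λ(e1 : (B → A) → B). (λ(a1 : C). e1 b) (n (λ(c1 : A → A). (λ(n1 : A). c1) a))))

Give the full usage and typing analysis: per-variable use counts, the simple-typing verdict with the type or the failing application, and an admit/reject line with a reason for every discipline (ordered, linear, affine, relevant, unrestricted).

usage: e ×0; a [bound] ×1; c [bound] ×1; n [bound] ×1; b [bound] ×1; d [bound] ×1; e1 [bound] ×1; a1 [bound] ×0; c1 [bound] ×1; n1 [bound] ×0
order of uses: c, d, e1, b, n, c1, a
typing: well-typed — term : A → (((((A → A) → A → A) → C) → (B → A) → ((B → A) → B) → B) → B) → B
ordered ✗ (needs weakening: e, a1, n1 unused)
linear ✗ (needs weakening: e, a1, n1 unused)
affine ✓ (no duplicate uses among e, a, c, n, b, d, e1, a1, c1, n1)
relevant ✗ (needs weakening: e, a1, n1 unused)
unrestricted ✓ (simply typable at A → (((((A → A) → A → A) → C) → (B → A) → ((B → A) → B) → B) → B) → B; W, C, E all held)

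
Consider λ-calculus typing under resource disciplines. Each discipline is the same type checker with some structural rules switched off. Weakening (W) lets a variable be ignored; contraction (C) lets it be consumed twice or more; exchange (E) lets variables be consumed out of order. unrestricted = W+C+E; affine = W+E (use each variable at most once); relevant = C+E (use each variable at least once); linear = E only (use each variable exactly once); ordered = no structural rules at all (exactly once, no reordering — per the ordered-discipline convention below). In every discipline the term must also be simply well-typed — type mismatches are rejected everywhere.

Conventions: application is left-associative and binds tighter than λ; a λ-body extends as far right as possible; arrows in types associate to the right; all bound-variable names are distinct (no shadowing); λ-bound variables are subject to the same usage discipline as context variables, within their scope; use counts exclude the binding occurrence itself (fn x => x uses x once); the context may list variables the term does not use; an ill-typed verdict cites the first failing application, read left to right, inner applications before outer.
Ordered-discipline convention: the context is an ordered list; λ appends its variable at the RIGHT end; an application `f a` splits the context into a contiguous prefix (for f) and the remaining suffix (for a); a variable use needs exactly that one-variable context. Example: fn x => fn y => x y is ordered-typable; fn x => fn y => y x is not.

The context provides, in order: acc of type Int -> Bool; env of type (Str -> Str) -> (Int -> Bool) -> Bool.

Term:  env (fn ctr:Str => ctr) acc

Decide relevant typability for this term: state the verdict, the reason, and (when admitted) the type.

yes — every one of acc, env, ctr appears; term : Bool
counts: acc=1, env=1, ctr (bound)=1
use order (left to right): env, ctr, acc
typing: well-typed — term : Bool
per-discipline verdicts: ordered ✗ | linear ✓ | affine ✓ | relevant ✓ | unrestricted ✓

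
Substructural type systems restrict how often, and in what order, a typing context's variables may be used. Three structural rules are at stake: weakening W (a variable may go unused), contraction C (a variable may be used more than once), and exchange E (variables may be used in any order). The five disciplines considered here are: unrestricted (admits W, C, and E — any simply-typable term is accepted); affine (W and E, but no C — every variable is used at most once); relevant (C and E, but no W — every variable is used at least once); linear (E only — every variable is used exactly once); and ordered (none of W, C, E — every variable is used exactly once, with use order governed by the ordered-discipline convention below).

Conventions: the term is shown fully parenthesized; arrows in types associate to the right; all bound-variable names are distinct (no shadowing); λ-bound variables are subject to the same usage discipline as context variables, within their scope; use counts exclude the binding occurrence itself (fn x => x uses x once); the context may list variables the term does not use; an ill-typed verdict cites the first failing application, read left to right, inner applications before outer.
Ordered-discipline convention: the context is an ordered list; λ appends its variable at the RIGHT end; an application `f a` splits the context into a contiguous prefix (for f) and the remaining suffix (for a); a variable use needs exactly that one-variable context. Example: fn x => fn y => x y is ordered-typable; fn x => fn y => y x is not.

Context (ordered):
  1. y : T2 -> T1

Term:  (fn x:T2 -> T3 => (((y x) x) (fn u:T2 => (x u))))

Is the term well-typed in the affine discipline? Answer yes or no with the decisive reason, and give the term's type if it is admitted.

no — the type mismatch rejects it
use counts: y=1, x [bound]=3, u [bound]=1
use order (left to right): y, x, x, x, u
typing: ill-typed: a function awaiting T2 gets T2 -> T3
across the five disciplines: ordered ✗; linear ✗; affine ✗; relevant ✗; unrestricted ✗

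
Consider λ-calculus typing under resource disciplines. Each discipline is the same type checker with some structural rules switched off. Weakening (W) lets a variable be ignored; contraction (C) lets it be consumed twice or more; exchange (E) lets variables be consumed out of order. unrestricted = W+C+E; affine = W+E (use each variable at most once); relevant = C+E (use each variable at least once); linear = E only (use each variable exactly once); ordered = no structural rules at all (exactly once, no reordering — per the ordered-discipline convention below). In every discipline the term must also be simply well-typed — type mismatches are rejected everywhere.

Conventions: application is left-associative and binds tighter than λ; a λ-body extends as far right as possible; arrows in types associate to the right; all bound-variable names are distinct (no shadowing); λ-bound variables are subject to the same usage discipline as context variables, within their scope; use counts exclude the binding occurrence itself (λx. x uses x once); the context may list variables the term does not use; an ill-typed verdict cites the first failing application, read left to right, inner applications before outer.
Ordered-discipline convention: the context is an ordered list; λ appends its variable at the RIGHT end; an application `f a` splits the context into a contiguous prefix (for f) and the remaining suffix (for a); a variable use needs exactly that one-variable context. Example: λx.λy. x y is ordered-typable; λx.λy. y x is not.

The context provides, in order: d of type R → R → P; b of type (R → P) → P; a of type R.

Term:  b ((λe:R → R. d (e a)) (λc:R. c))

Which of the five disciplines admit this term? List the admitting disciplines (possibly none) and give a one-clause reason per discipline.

accepted by: linear, affine, relevant, unrestricted
usage: d=1, b=1, a=1, e (bound)=1, c (bound)=1
order of uses: b, d, e, a, c
typing: well-typed — term : P
ordered: ✗ — use order b, d, e, a, c needs exchange
linear: ✓ — each of d, b, a, e, c used exactly once
affine: ✓ — no duplicate uses among d, b, a, e, c
relevant: ✓ — at least one use each (d, b, a, e, c)
unrestricted: ✓ — well-typed at P; no restrictions here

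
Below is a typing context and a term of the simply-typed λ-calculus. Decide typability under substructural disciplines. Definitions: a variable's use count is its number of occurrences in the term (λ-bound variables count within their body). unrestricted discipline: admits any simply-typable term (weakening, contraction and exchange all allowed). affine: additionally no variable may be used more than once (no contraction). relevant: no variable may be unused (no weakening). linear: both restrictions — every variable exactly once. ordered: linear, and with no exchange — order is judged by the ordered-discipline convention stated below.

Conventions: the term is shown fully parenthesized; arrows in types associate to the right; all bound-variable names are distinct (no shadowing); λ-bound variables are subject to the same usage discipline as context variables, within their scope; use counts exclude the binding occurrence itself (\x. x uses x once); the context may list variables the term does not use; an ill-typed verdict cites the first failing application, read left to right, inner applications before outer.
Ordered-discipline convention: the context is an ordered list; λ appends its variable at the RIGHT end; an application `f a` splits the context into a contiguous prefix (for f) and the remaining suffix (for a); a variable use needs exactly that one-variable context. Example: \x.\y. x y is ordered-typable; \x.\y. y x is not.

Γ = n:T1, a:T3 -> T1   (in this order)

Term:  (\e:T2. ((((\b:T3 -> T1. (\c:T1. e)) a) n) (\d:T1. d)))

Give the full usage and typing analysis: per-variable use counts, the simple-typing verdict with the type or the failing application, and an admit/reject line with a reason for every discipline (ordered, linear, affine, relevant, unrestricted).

use counts: n ×1, a ×1, e (bound) ×1, b (bound) ×0, c (bound) ×0, d (bound) ×1
uses in reading order: e, a, n, d
typing: ill-typed: non-arrow in function slot: T2
ordered: ✗, not simply typable
linear: ✗, fails simple typing
affine: ✗, a type mismatch blocks all five
relevant: ✗, the type mismatch rejects it
unrestricted: ✗, not simply typable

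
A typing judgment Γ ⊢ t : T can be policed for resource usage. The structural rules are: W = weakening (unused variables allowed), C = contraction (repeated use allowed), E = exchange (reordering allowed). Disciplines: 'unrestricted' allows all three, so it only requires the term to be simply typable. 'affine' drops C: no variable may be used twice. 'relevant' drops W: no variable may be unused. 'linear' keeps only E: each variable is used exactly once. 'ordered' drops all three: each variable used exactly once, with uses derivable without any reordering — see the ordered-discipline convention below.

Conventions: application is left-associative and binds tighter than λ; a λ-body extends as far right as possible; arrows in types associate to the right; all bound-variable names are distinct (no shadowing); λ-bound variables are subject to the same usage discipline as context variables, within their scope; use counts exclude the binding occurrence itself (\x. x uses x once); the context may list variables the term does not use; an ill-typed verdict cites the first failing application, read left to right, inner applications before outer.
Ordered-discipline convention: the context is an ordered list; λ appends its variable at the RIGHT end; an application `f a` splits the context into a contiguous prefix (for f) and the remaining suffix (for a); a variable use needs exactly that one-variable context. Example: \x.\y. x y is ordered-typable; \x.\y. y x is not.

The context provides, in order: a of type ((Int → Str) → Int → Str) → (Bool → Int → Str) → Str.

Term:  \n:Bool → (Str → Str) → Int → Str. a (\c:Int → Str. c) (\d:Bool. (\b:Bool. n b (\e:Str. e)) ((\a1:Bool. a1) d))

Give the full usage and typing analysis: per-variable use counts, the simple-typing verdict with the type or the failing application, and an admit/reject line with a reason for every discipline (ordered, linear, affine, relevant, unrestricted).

variable uses: a: 1, n (bound): 1, c (bound): 1, d (bound): 1, b (bound): 1, e (bound): 1, a1 (bound): 1
uses in reading order: a, c, n, b, e, a1, d
typing: ✓ — (Bool → (Str → Str) → Int → Str) → Str
ordered: ✓, a, n, c, d, b, e, a1: once each, no exchange needed
linear: ✓, exactly-once usage across a, n, c, d, b, e, a1
affine: ✓, a, n, c, d, b, e, a1: no repeats, contraction unneeded
relevant: ✓, every one of a, n, c, d, b, e, a1 appears
unrestricted: ✓, typability at (Bool → (Str → Str) → Int → Str) → Str is all that's needed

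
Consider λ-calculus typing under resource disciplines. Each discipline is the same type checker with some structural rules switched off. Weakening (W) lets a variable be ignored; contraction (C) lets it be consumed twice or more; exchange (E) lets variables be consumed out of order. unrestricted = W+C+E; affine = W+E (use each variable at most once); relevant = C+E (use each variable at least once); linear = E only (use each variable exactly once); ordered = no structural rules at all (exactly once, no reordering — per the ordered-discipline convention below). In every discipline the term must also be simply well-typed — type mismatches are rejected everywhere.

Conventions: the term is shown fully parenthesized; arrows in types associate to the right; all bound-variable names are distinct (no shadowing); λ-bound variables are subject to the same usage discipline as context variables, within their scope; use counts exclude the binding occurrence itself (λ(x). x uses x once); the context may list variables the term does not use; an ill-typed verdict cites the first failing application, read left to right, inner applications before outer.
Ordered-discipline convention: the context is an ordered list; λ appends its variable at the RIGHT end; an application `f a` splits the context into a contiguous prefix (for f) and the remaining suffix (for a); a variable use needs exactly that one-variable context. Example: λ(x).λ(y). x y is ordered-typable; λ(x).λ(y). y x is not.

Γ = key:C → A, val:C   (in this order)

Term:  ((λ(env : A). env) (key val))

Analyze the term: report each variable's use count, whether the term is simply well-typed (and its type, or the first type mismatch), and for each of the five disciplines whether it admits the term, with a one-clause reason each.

variable uses: key ×1; val ×1; env [bound] ×1
order of uses: env, key, val
typing: ✓ — A
ordered: ✓, one use each (key, val, env); ordered split holds
linear: ✓, each of key, val, env used exactly once
affine: ✓, none of key, val, env used more than once
relevant: ✓, at least one use each (key, val, env)
unrestricted: ✓, well-typed at A; no restrictions here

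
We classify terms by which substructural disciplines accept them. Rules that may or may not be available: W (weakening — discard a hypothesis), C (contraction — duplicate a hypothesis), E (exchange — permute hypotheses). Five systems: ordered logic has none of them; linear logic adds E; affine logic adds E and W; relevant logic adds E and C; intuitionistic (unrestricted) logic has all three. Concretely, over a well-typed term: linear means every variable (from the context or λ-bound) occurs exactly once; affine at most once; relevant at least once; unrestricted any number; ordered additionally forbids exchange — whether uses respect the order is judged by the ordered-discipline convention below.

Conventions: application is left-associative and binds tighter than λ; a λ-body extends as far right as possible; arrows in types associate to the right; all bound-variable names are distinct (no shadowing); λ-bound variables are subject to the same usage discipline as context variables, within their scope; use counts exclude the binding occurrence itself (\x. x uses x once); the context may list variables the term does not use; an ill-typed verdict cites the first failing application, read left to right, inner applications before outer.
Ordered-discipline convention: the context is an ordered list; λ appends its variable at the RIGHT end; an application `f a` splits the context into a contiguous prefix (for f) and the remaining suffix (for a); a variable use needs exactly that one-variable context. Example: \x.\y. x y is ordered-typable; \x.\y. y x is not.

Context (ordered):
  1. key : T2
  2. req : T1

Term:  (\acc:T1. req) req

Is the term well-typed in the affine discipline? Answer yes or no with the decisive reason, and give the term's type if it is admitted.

no — repeated use of req ×2
counts: key: 0, req: 2, acc (bound): 0
use order (left to right): req, req
typing: well-typed — term : T1
per-discipline verdicts: ordered ✗; linear ✗; affine ✗; relevant ✗; unrestricted ✓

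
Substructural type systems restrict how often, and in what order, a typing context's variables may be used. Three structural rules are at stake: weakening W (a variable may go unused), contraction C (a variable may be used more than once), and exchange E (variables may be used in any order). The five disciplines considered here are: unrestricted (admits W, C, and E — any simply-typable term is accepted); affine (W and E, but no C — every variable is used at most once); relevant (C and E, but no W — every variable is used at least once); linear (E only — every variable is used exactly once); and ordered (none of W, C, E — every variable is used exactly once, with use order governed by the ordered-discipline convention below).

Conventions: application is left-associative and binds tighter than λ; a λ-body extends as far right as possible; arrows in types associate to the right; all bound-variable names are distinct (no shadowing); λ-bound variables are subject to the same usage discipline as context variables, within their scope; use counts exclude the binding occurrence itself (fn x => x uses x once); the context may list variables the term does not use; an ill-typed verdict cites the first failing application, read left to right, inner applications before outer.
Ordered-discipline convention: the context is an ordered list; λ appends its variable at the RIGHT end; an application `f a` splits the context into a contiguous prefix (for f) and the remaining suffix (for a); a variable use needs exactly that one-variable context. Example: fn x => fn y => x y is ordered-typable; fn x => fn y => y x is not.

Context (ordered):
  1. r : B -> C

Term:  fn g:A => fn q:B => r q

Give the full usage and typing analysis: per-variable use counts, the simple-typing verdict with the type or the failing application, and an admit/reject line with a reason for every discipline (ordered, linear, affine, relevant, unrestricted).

variable uses: r: 1×, g [bound]: 0×, q [bound]: 1×
order of uses: r, q
typing: ✓ — A -> B -> C
ordered: ✗ — g left unused
linear: ✗ — g left unused
affine: ✓ — none of r, g, q used more than once
relevant: ✗ — g left unused
unrestricted: ✓ — simply typable at A -> B -> C; W, C, E all held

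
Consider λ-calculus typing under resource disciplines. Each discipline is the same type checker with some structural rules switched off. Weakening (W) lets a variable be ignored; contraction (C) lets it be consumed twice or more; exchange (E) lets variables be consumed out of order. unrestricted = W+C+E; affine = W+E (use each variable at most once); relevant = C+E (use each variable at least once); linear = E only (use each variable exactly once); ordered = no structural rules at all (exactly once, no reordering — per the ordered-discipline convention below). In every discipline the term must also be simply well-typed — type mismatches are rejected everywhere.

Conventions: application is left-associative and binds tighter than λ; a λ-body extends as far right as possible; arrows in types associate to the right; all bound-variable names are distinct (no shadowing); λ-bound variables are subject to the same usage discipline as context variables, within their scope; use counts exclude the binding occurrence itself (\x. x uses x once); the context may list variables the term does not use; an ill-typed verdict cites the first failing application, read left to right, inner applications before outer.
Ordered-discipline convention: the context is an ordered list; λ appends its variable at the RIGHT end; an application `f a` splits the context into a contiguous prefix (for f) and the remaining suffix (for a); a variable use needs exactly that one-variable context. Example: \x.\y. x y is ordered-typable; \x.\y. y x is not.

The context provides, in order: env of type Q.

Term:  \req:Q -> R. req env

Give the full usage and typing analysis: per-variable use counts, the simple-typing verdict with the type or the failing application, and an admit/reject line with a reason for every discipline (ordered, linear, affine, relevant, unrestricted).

use counts: env: 1×; req [bound]: 1×
uses in reading order: req, env
typing: well-typed at (Q -> R) -> R
ordered ✗ (no ordered split (uses run req, env))
linear ✓ (each of env, req used exactly once)
affine ✓ (at most one use each (env, req))
relevant ✓ (every one of env, req appears)
unrestricted ✓ (typability at (Q -> R) -> R is all that's needed)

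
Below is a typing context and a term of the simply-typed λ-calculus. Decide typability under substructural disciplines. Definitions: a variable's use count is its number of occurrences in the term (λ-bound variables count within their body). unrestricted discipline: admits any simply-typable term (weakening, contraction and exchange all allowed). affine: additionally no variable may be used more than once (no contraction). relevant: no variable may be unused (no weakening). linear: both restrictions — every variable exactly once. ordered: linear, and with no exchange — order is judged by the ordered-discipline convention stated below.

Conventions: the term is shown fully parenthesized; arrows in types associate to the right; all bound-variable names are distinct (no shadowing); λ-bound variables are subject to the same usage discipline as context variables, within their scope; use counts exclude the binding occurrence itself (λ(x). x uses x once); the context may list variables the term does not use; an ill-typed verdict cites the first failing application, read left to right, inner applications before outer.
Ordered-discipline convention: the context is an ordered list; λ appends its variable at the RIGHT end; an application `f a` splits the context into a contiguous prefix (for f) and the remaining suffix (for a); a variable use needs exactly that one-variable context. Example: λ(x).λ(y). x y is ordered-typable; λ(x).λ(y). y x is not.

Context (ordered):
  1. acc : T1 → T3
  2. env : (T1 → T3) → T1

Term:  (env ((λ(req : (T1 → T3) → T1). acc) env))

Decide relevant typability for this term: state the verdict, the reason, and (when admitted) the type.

no — req never used (weakening)
usage: acc: 1×; env: 2×; req (bound): 0×
use order (left to right): env, acc, env
typing: the term checks, with type T1
across the five disciplines: ordered ✗; linear ✗; affine ✗; relevant ✗; unrestricted ✓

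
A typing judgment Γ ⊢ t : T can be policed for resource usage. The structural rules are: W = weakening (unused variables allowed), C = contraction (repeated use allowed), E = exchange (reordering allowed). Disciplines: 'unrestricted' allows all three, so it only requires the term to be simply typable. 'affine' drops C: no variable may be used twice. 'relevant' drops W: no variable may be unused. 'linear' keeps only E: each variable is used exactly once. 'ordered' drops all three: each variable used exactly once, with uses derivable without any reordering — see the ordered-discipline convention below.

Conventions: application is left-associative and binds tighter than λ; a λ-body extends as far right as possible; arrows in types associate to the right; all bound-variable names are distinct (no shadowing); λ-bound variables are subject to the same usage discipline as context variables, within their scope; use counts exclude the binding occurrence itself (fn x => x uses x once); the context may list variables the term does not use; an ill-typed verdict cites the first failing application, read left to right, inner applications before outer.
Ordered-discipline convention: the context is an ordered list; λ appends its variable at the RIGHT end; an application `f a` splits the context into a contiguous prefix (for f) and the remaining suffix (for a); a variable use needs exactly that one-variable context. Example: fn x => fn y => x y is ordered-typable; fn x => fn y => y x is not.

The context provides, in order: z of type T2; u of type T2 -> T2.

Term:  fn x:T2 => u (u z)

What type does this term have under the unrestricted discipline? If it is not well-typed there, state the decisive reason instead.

term : T2 -> T2
counts: z=1; u=2; x (bound)=0
left-to-right use order: u, u, z
typing: ✓ — T2 -> T2
all disciplines: ordered ✗ · linear ✗ · affine ✗ · relevant ✗ · unrestricted ✓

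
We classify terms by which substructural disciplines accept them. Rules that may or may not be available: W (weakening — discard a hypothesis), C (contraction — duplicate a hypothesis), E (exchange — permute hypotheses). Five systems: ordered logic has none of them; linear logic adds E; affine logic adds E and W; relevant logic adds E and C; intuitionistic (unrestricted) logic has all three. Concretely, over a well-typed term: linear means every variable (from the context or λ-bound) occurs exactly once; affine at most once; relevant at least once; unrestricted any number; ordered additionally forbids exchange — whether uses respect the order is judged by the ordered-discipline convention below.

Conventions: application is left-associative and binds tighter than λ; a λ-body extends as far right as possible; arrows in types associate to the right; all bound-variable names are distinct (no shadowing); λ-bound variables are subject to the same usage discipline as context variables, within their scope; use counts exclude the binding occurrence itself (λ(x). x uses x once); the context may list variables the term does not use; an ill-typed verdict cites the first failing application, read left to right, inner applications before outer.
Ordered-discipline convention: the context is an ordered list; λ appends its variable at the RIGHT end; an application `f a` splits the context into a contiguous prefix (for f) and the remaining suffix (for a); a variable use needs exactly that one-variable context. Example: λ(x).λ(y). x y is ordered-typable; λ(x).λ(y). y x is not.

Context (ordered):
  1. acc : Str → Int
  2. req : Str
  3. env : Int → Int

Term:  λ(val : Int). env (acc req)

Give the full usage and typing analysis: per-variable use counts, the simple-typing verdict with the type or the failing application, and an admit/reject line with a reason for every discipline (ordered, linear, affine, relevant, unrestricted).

usage: acc: 1, req: 1, env: 1, val [bound]: 0
use order (left to right): env, acc, req
typing: well-typed at Int → Int
ordered: ✗ — unused: val — weakening required
linear: ✗ — unused: val — weakening required
affine: ✓ — at most one use each (acc, req, env, val)
relevant: ✗ — unused: val — weakening required
unrestricted: ✓ — type-checks (Int → Int) and nothing is barred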